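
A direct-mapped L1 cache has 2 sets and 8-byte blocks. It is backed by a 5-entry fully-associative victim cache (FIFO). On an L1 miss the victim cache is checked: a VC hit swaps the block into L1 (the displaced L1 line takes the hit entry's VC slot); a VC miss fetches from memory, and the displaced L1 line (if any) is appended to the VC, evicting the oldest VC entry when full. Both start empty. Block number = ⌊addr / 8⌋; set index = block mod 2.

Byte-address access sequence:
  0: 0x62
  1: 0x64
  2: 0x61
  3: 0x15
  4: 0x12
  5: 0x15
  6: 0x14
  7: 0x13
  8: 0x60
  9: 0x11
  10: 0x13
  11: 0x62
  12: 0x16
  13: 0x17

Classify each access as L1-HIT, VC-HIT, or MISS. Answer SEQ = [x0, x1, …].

0: 0x62 (blk 12, set 0) → MISS  vc=[]
1: 0x64 (blk 12, set 0) → L1-HIT  vc=[]
2: 0x61 (blk 12, set 0) → L1-HIT  vc=[]
3: 0x15 (blk 2, set 0) → MISS  vc=[12]
4: 0x12 (blk 2, set 0) → L1-HIT  vc=[12]
5: 0x15 (blk 2, set 0) → L1-HIT  vc=[12]
6: 0x14 (blk 2, set 0) → L1-HIT  vc=[12]
7: 0x13 (blk 2, set 0) → L1-HIT  vc=[12]
8: 0x60 (blk 12, set 0) → VC-HIT  vc=[2]
9: 0x11 (blk 2, set 0) → VC-HIT  vc=[12]
10: 0x13 (blk 2, set 0) → L1-HIT  vc=[12]
11: 0x62 (blk 12, set 0) → VC-HIT  vc=[2]
12: 0x16 (blk 2, set 0) → VC-HIT  vc=[12]
13: 0x17 (blk 2, set 0) → L1-HIT  vc=[12]

SEQ = [MISS, L1-HIT, L1-HIT, MISS, L1-HIT, L1-HIT, L1-HIT, L1-HIT, VC-HIT, VC-HIT, L1-HIT, VC-HIT, VC-HIT, L1-HIT]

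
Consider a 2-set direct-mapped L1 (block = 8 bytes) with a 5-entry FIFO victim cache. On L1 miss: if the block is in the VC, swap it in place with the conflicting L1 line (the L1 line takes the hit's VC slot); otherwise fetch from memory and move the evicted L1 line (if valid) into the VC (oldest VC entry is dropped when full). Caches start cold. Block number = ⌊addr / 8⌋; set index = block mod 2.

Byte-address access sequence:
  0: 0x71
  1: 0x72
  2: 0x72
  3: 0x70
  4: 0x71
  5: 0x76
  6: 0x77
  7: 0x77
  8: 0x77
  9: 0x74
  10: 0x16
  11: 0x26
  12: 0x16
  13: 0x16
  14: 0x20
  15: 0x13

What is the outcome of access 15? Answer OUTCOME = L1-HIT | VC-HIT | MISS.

#0 0x71→b14/s0 MISS; vc=[]
#1 0x72→b14/s0 L1-HIT; vc=[]
#2 0x72→b14/s0 L1-HIT; vc=[]
#3 0x70→b14/s0 L1-HIT; vc=[]
#4 0x71→b14/s0 L1-HIT; vc=[]
#5 0x76→b14/s0 L1-HIT; vc=[]
#6 0x77→b14/s0 L1-HIT; vc=[]
#7 0x77→b14/s0 L1-HIT; vc=[]
#8 0x77→b14/s0 L1-HIT; vc=[]
#9 0x74→b14/s0 L1-HIT; vc=[]
#10 0x16→b2/s0 MISS; vc=[14]
#11 0x26→b4/s0 MISS; vc=[14,2]
#12 0x16→b2/s0 VC-HIT; vc=[14,4]
#13 0x16→b2/s0 L1-HIT; vc=[14,4]
#14 0x20→b4/s0 VC-HIT; vc=[14,2]
#15 0x13→b2/s0 VC-HIT; vc=[14,4]

OUTCOME = VC-HIT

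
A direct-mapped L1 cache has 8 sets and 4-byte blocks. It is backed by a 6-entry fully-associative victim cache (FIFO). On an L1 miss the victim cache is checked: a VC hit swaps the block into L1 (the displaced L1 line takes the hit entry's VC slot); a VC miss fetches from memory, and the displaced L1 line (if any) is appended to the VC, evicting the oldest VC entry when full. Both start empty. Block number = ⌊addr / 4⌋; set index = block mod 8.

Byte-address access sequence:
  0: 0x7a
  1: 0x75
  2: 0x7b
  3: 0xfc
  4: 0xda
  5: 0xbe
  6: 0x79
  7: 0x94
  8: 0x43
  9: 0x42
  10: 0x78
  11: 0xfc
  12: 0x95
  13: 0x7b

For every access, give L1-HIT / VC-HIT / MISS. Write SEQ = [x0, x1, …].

#0 0x7a→b30/s6 MISS; vc=[]
#1 0x75→b29/s5 MISS; vc=[]
#2 0x7b→b30/s6 L1-HIT; vc=[]
#3 0xfc→b63/s7 MISS; vc=[]
#4 0xda→b54/s6 MISS; vc=[30]
#5 0xbe→b47/s7 MISS; vc=[30,63]
#6 0x79→b30/s6 VC-HIT; vc=[54,63]
#7 0x94→b37/s5 MISS; vc=[54,63,29]
#8 0x43→b16/s0 MISS; vc=[54,63,29]
#9 0x42→b16/s0 L1-HIT; vc=[54,63,29]
#10 0x78→b30/s6 L1-HIT; vc=[54,63,29]
#11 0xfc→b63/s7 VC-HIT; vc=[54,47,29]
#12 0x95→b37/s5 L1-HIT; vc=[54,47,29]
#13 0x7b→b30/s6 L1-HIT; vc=[54,47,29]

SEQ = [MISS, MISS, L1-HIT, MISS, MISS, MISS, VC-HIT, MISS, MISS, L1-HIT, L1-HIT, VC-HIT, L1-HIT, L1-HIT]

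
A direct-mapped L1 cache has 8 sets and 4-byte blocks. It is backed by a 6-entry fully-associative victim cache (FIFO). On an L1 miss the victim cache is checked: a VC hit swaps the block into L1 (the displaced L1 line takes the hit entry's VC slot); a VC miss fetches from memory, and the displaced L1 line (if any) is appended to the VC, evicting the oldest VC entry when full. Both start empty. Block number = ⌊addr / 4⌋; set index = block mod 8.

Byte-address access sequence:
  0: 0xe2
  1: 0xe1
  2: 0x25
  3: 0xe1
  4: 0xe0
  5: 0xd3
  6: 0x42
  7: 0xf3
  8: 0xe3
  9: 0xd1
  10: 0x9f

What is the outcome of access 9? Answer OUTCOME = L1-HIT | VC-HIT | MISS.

OUTCOME = VC-HIT

  [0] addr=0xe2 blk=56 s=0: MISS | VC []
  [1] addr=0xe1 blk=56 s=0: L1-HIT | VC []
  [2] addr=0x25 blk=9 s=1: MISS | VC []
  [3] addr=0xe1 blk=56 s=0: L1-HIT | VC []
  [4] addr=0xe0 blk=56 s=0: L1-HIT | VC []
  [5] addr=0xd3 blk=52 s=4: MISS | VC []
  [6] addr=0x42 blk=16 s=0: MISS | VC [56]
  [7] addr=0xf3 blk=60 s=4: MISS | VC [56, 52]
  [8] addr=0xe3 blk=56 s=0: VC-HIT | VC [16, 52]
  [9] addr=0xd1 blk=52 s=4: VC-HIT | VC [16, 60]
  [10] addr=0x9f blk=39 s=7: MISS | VC [16, 60]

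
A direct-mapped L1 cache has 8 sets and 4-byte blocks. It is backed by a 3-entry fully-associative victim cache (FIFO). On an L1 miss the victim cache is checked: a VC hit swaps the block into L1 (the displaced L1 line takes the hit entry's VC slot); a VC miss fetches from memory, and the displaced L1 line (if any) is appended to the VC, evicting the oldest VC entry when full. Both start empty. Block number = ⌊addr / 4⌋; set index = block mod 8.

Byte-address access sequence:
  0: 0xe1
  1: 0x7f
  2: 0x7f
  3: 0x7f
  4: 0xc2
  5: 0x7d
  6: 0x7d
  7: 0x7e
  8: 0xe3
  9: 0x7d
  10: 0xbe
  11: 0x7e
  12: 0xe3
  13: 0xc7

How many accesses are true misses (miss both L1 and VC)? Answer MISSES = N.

MISSES = 5

#0 0xe1→b56/s0 MISS; vc=[]
#1 0x7f→b31/s7 MISS; vc=[]
#2 0x7f→b31/s7 L1-HIT; vc=[]
#3 0x7f→b31/s7 L1-HIT; vc=[]
#4 0xc2→b48/s0 MISS; vc=[56]
#5 0x7d→b31/s7 L1-HIT; vc=[56]
#6 0x7d→b31/s7 L1-HIT; vc=[56]
#7 0x7e→b31/s7 L1-HIT; vc=[56]
#8 0xe3→b56/s0 VC-HIT; vc=[48]
#9 0x7d→b31/s7 L1-HIT; vc=[48]
#10 0xbe→b47/s7 MISS; vc=[48,31]
#11 0x7e→b31/s7 VC-HIT; vc=[48,47]
#12 0xe3→b56/s0 L1-HIT; vc=[48,47]
#13 0xc7→b49/s1 MISS; vc=[48,47]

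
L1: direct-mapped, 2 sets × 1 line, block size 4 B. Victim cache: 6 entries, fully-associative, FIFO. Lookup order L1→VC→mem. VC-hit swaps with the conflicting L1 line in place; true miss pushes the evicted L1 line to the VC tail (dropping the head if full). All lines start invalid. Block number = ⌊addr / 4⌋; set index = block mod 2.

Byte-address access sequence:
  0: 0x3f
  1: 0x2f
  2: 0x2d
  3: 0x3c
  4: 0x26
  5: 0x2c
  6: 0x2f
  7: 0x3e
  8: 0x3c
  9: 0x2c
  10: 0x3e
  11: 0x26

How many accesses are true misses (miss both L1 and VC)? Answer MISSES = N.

MISSES = 3

  [0] addr=0x3f blk=15 s=1: MISS | VC []
  [1] addr=0x2f blk=11 s=1: MISS | VC [15]
  [2] addr=0x2d blk=11 s=1: L1-HIT | VC [15]
  [3] addr=0x3c blk=15 s=1: VC-HIT | VC [11]
  [4] addr=0x26 blk=9 s=1: MISS | VC [11, 15]
  [5] addr=0x2c blk=11 s=1: VC-HIT | VC [9, 15]
  [6] addr=0x2f blk=11 s=1: L1-HIT | VC [9, 15]
  [7] addr=0x3e blk=15 s=1: VC-HIT | VC [9, 11]
  [8] addr=0x3c blk=15 s=1: L1-HIT | VC [9, 11]
  [9] addr=0x2c blk=11 s=1: VC-HIT | VC [9, 15]
  [10] addr=0x3e blk=15 s=1: VC-HIT | VC [9, 11]
  [11] addr=0x26 blk=9 s=1: VC-HIT | VC [15, 11]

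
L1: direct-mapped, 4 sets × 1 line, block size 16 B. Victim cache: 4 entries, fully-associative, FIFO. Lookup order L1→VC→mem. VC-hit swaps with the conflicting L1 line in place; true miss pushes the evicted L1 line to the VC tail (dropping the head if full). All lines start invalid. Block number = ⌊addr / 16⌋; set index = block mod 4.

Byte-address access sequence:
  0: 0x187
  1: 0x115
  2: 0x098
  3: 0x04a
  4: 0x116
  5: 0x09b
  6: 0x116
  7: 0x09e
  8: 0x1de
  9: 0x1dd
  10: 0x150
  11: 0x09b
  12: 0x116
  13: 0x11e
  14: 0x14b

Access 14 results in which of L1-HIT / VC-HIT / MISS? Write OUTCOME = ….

OUTCOME = MISS

  [0] addr=0x187 blk=24 s=0: MISS | VC []
  [1] addr=0x115 blk=17 s=1: MISS | VC []
  [2] addr=0x98 blk=9 s=1: MISS | VC [17]
  [3] addr=0x4a blk=4 s=0: MISS | VC [17, 24]
  [4] addr=0x116 blk=17 s=1: VC-HIT | VC [9, 24]
  [5] addr=0x9b blk=9 s=1: VC-HIT | VC [17, 24]
  [6] addr=0x116 blk=17 s=1: VC-HIT | VC [9, 24]
  [7] addr=0x9e blk=9 s=1: VC-HIT | VC [17, 24]
  [8] addr=0x1de blk=29 s=1: MISS | VC [17, 24, 9]
  [9] addr=0x1dd blk=29 s=1: L1-HIT | VC [17, 24, 9]
  [10] addr=0x150 blk=21 s=1: MISS | VC [17, 24, 9, 29]
  [11] addr=0x9b blk=9 s=1: VC-HIT | VC [17, 24, 21, 29]
  [12] addr=0x116 blk=17 s=1: VC-HIT | VC [9, 24, 21, 29]
  [13] addr=0x11e blk=17 s=1: L1-HIT | VC [9, 24, 21, 29]
  [14] addr=0x14b blk=20 s=0: MISS | VC [24, 21, 29, 4]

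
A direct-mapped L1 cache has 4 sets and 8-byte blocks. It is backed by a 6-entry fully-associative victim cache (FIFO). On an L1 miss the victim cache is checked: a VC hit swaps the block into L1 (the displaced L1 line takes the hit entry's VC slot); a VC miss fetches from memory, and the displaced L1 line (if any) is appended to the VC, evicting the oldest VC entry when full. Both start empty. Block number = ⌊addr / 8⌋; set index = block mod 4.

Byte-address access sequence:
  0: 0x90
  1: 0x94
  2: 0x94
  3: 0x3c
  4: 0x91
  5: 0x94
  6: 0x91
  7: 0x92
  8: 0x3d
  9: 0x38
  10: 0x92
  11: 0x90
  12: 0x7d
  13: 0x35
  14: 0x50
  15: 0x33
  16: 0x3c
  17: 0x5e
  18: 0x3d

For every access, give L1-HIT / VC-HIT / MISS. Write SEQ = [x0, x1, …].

SEQ = [MISS, L1-HIT, L1-HIT, MISS, L1-HIT, L1-HIT, L1-HIT, L1-HIT, L1-HIT, L1-HIT, L1-HIT, L1-HIT, MISS, MISS, MISS, VC-HIT, VC-HIT, MISS, VC-HIT]

0: 0x90 (blk 18, set 2) → MISS  vc=[]
1: 0x94 (blk 18, set 2) → L1-HIT  vc=[]
2: 0x94 (blk 18, set 2) → L1-HIT  vc=[]
3: 0x3c (blk 7, set 3) → MISS  vc=[]
4: 0x91 (blk 18, set 2) → L1-HIT  vc=[]
5: 0x94 (blk 18, set 2) → L1-HIT  vc=[]
6: 0x91 (blk 18, set 2) → L1-HIT  vc=[]
7: 0x92 (blk 18, set 2) → L1-HIT  vc=[]
8: 0x3d (blk 7, set 3) → L1-HIT  vc=[]
9: 0x38 (blk 7, set 3) → L1-HIT  vc=[]
10: 0x92 (blk 18, set 2) → L1-HIT  vc=[]
11: 0x90 (blk 18, set 2) → L1-HIT  vc=[]
12: 0x7d (blk 15, set 3) → MISS  vc=[7]
13: 0x35 (blk 6, set 2) → MISS  vc=[7, 18]
14: 0x50 (blk 10, set 2) → MISS  vc=[7, 18, 6]
15: 0x33 (blk 6, set 2) → VC-HIT  vc=[7, 18, 10]
16: 0x3c (blk 7, set 3) → VC-HIT  vc=[15, 18, 10]
17: 0x5e (blk 11, set 3) → MISS  vc=[15, 18, 10, 7]
18: 0x3d (blk 7, set 3) → VC-HIT  vc=[15, 18, 10, 11]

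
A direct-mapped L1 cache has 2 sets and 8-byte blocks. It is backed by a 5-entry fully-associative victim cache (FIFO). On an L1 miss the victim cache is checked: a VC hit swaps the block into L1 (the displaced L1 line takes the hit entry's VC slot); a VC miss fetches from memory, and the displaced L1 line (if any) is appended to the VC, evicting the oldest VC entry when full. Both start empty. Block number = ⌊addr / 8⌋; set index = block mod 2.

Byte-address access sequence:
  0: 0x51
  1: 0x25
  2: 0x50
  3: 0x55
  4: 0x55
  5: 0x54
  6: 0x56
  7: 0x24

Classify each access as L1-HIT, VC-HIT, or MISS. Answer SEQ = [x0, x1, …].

SEQ = [MISS, MISS, VC-HIT, L1-HIT, L1-HIT, L1-HIT, L1-HIT, VC-HIT]

0: 0x51 (blk 10, set 0) → MISS  vc=[]
1: 0x25 (blk 4, set 0) → MISS  vc=[10]
2: 0x50 (blk 10, set 0) → VC-HIT  vc=[4]
3: 0x55 (blk 10, set 0) → L1-HIT  vc=[4]
4: 0x55 (blk 10, set 0) → L1-HIT  vc=[4]
5: 0x54 (blk 10, set 0) → L1-HIT  vc=[4]
6: 0x56 (blk 10, set 0) → L1-HIT  vc=[4]
7: 0x24 (blk 4, set 0) → VC-HIT  vc=[10]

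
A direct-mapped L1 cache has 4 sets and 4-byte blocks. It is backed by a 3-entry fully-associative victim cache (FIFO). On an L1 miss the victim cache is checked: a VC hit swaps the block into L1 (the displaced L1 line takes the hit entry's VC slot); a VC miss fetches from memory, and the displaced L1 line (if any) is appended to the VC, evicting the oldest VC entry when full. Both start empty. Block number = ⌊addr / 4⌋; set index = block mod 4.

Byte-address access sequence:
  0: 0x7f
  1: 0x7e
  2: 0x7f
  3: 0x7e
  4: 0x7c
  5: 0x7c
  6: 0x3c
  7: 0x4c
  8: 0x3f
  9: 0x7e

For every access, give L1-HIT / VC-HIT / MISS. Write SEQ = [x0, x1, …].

  [0] addr=0x7f blk=31 s=3: MISS | VC []
  [1] addr=0x7e blk=31 s=3: L1-HIT | VC []
  [2] addr=0x7f blk=31 s=3: L1-HIT | VC []
  [3] addr=0x7e blk=31 s=3: L1-HIT | VC []
  [4] addr=0x7c blk=31 s=3: L1-HIT | VC []
  [5] addr=0x7c blk=31 s=3: L1-HIT | VC []
  [6] addr=0x3c blk=15 s=3: MISS | VC [31]
  [7] addr=0x4c blk=19 s=3: MISS | VC [31, 15]
  [8] addr=0x3f blk=15 s=3: VC-HIT | VC [31, 19]
  [9] addr=0x7e blk=31 s=3: VC-HIT | VC [15, 19]

SEQ = [MISS, L1-HIT, L1-HIT, L1-HIT, L1-HIT, L1-HIT, MISS, MISS, VC-HIT, VC-HIT]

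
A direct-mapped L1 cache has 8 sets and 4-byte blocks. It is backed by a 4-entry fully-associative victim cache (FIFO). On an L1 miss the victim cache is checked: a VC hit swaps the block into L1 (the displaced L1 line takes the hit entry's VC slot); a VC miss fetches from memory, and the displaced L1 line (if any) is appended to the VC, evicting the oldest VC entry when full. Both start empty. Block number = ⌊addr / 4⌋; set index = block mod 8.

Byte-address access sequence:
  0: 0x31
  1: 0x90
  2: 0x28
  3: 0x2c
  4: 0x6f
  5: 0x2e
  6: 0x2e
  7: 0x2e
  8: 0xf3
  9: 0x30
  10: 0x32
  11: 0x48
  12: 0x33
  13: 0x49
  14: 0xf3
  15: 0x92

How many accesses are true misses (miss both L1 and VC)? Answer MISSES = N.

  [0] addr=0x31 blk=12 s=4: MISS | VC []
  [1] addr=0x90 blk=36 s=4: MISS | VC [12]
  [2] addr=0x28 blk=10 s=2: MISS | VC [12]
  [3] addr=0x2c blk=11 s=3: MISS | VC [12]
  [4] addr=0x6f blk=27 s=3: MISS | VC [12, 11]
  [5] addr=0x2e blk=11 s=3: VC-HIT | VC [12, 27]
  [6] addr=0x2e blk=11 s=3: L1-HIT | VC [12, 27]
  [7] addr=0x2e blk=11 s=3: L1-HIT | VC [12, 27]
  [8] addr=0xf3 blk=60 s=4: MISS | VC [12, 27, 36]
  [9] addr=0x30 blk=12 s=4: VC-HIT | VC [60, 27, 36]
  [10] addr=0x32 blk=12 s=4: L1-HIT | VC [60, 27, 36]
  [11] addr=0x48 blk=18 s=2: MISS | VC [60, 27, 36, 10]
  [12] addr=0x33 blk=12 s=4: L1-HIT | VC [60, 27, 36, 10]
  [13] addr=0x49 blk=18 s=2: L1-HIT | VC [60, 27, 36, 10]
  [14] addr=0xf3 blk=60 s=4: VC-HIT | VC [12, 27, 36, 10]
  [15] addr=0x92 blk=36 s=4: VC-HIT | VC [12, 27, 60, 10]

MISSES = 7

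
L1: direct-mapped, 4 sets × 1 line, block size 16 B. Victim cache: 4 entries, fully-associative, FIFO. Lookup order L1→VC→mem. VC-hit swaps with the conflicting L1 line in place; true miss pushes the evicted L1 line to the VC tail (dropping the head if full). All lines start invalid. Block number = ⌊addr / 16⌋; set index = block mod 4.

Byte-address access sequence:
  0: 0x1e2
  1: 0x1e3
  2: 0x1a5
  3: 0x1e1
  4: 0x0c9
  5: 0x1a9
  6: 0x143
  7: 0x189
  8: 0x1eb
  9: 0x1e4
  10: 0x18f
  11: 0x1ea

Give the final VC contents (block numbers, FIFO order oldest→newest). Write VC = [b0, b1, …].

VC = [26, 12, 20]

0: 0x1e2 (blk 30, set 2) → MISS  vc=[]
1: 0x1e3 (blk 30, set 2) → L1-HIT  vc=[]
2: 0x1a5 (blk 26, set 2) → MISS  vc=[30]
3: 0x1e1 (blk 30, set 2) → VC-HIT  vc=[26]
4: 0xc9 (blk 12, set 0) → MISS  vc=[26]
5: 0x1a9 (blk 26, set 2) → VC-HIT  vc=[30]
6: 0x143 (blk 20, set 0) → MISS  vc=[30, 12]
7: 0x189 (blk 24, set 0) → MISS  vc=[30, 12, 20]
8: 0x1eb (blk 30, set 2) → VC-HIT  vc=[26, 12, 20]
9: 0x1e4 (blk 30, set 2) → L1-HIT  vc=[26, 12, 20]
10: 0x18f (blk 24, set 0) → L1-HIT  vc=[26, 12, 20]
11: 0x1ea (blk 30, set 2) → L1-HIT  vc=[26, 12, 20]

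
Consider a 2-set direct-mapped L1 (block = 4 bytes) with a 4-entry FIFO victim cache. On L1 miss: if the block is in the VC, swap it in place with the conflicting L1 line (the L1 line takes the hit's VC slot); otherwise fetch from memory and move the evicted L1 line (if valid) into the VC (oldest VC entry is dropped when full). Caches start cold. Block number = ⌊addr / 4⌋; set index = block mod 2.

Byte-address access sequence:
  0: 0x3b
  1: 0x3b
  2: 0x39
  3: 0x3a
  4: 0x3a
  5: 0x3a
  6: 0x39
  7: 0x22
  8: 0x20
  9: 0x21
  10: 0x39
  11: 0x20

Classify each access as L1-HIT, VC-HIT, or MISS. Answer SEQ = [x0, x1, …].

  [0] addr=0x3b blk=14 s=0: MISS | VC []
  [1] addr=0x3b blk=14 s=0: L1-HIT | VC []
  [2] addr=0x39 blk=14 s=0: L1-HIT | VC []
  [3] addr=0x3a blk=14 s=0: L1-HIT | VC []
  [4] addr=0x3a blk=14 s=0: L1-HIT | VC []
  [5] addr=0x3a blk=14 s=0: L1-HIT | VC []
  [6] addr=0x39 blk=14 s=0: L1-HIT | VC []
  [7] addr=0x22 blk=8 s=0: MISS | VC [14]
  [8] addr=0x20 blk=8 s=0: L1-HIT | VC [14]
  [9] addr=0x21 blk=8 s=0: L1-HIT | VC [14]
  [10] addr=0x39 blk=14 s=0: VC-HIT | VC [8]
  [11] addr=0x20 blk=8 s=0: VC-HIT | VC [14]

SEQ = [MISS, L1-HIT, L1-HIT, L1-HIT, L1-HIT, L1-HIT, L1-HIT, MISS, L1-HIT, L1-HIT, VC-HIT, VC-HIT]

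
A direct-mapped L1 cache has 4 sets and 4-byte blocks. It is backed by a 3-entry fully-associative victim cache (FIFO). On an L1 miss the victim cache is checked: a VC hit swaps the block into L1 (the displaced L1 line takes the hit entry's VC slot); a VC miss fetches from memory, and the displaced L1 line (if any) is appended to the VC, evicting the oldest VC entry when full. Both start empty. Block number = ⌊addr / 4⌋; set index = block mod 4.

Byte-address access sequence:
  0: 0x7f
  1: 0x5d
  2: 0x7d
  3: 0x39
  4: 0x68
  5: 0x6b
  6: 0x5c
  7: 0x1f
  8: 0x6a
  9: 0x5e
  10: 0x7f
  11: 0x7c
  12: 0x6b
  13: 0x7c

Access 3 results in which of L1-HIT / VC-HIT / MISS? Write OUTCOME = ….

OUTCOME = MISS

  [0] addr=0x7f blk=31 s=3: MISS | VC []
  [1] addr=0x5d blk=23 s=3: MISS | VC [31]
  [2] addr=0x7d blk=31 s=3: VC-HIT | VC [23]
  [3] addr=0x39 blk=14 s=2: MISS | VC [23]
  [4] addr=0x68 blk=26 s=2: MISS | VC [23, 14]
  [5] addr=0x6b blk=26 s=2: L1-HIT | VC [23, 14]
  [6] addr=0x5c blk=23 s=3: VC-HIT | VC [31, 14]
  [7] addr=0x1f blk=7 s=3: MISS | VC [31, 14, 23]
  [8] addr=0x6a blk=26 s=2: L1-HIT | VC [31, 14, 23]
  [9] addr=0x5e blk=23 s=3: VC-HIT | VC [31, 14, 7]
  [10] addr=0x7f blk=31 s=3: VC-HIT | VC [23, 14, 7]
  [11] addr=0x7c blk=31 s=3: L1-HIT | VC [23, 14, 7]
  [12] addr=0x6b blk=26 s=2: L1-HIT | VC [23, 14, 7]
  [13] addr=0x7c blk=31 s=3: L1-HIT | VC [23, 14, 7]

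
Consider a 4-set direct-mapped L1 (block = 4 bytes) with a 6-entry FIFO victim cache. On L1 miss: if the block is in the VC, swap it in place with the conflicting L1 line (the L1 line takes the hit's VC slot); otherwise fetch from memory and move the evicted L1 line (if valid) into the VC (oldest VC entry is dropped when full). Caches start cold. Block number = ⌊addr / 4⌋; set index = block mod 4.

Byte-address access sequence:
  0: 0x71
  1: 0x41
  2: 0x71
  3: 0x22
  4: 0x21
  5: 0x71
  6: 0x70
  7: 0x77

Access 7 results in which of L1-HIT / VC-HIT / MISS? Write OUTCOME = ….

  [0] addr=0x71 blk=28 s=0: MISS | VC []
  [1] addr=0x41 blk=16 s=0: MISS | VC [28]
  [2] addr=0x71 blk=28 s=0: VC-HIT | VC [16]
  [3] addr=0x22 blk=8 s=0: MISS | VC [16, 28]
  [4] addr=0x21 blk=8 s=0: L1-HIT | VC [16, 28]
  [5] addr=0x71 blk=28 s=0: VC-HIT | VC [16, 8]
  [6] addr=0x70 blk=28 s=0: L1-HIT | VC [16, 8]
  [7] addr=0x77 blk=29 s=1: MISS | VC [16, 8]

OUTCOME = MISS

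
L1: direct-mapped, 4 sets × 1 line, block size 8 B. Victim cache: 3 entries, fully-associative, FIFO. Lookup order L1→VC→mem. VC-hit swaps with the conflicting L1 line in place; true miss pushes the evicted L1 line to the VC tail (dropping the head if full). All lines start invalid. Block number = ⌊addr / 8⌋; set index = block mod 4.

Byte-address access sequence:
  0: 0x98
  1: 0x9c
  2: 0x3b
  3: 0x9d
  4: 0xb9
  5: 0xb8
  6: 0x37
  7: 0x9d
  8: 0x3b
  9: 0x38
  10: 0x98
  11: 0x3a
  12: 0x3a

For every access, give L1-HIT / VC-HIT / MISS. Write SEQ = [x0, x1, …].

SEQ = [MISS, L1-HIT, MISS, VC-HIT, MISS, L1-HIT, MISS, VC-HIT, VC-HIT, L1-HIT, VC-HIT, VC-HIT, L1-HIT]

0: 0x98 (blk 19, set 3) → MISS  vc=[]
1: 0x9c (blk 19, set 3) → L1-HIT  vc=[]
2: 0x3b (blk 7, set 3) → MISS  vc=[19]
3: 0x9d (blk 19, set 3) → VC-HIT  vc=[7]
4: 0xb9 (blk 23, set 3) → MISS  vc=[7, 19]
5: 0xb8 (blk 23, set 3) → L1-HIT  vc=[7, 19]
6: 0x37 (blk 6, set 2) → MISS  vc=[7, 19]
7: 0x9d (blk 19, set 3) → VC-HIT  vc=[7, 23]
8: 0x3b (blk 7, set 3) → VC-HIT  vc=[19, 23]
9: 0x38 (blk 7, set 3) → L1-HIT  vc=[19, 23]
10: 0x98 (blk 19, set 3) → VC-HIT  vc=[7, 23]
11: 0x3a (blk 7, set 3) → VC-HIT  vc=[19, 23]
12: 0x3a (blk 7, set 3) → L1-HIT  vc=[19, 23]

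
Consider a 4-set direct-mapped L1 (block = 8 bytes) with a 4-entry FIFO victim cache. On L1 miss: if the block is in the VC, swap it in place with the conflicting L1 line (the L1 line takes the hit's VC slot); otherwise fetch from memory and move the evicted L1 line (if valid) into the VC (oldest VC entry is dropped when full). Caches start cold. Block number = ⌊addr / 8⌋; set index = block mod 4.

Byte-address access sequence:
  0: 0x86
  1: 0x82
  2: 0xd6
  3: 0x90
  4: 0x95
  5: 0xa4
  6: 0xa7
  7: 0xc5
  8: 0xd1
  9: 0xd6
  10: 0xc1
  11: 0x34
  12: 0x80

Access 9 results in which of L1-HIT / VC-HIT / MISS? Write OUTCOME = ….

OUTCOME = L1-HIT

  [0] addr=0x86 blk=16 s=0: MISS | VC []
  [1] addr=0x82 blk=16 s=0: L1-HIT | VC []
  [2] addr=0xd6 blk=26 s=2: MISS | VC []
  [3] addr=0x90 blk=18 s=2: MISS | VC [26]
  [4] addr=0x95 blk=18 s=2: L1-HIT | VC [26]
  [5] addr=0xa4 blk=20 s=0: MISS | VC [26, 16]
  [6] addr=0xa7 blk=20 s=0: L1-HIT | VC [26, 16]
  [7] addr=0xc5 blk=24 s=0: MISS | VC [26, 16, 20]
  [8] addr=0xd1 blk=26 s=2: VC-HIT | VC [18, 16, 20]
  [9] addr=0xd6 blk=26 s=2: L1-HIT | VC [18, 16, 20]
  [10] addr=0xc1 blk=24 s=0: L1-HIT | VC [18, 16, 20]
  [11] addr=0x34 blk=6 s=2: MISS | VC [18, 16, 20, 26]
  [12] addr=0x80 blk=16 s=0: VC-HIT | VC [18, 24, 20, 26]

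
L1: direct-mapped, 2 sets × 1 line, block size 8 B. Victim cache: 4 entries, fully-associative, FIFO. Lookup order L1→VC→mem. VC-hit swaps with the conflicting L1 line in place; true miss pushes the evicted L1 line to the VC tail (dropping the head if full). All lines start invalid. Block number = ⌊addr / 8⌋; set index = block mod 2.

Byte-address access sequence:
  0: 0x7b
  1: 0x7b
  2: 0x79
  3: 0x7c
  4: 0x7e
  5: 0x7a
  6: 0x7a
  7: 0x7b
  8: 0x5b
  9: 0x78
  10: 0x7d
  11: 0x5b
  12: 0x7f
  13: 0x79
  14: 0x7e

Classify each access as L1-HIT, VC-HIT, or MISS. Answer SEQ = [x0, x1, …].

0: 0x7b (blk 15, set 1) → MISS  vc=[]
1: 0x7b (blk 15, set 1) → L1-HIT  vc=[]
2: 0x79 (blk 15, set 1) → L1-HIT  vc=[]
3: 0x7c (blk 15, set 1) → L1-HIT  vc=[]
4: 0x7e (blk 15, set 1) → L1-HIT  vc=[]
5: 0x7a (blk 15, set 1) → L1-HIT  vc=[]
6: 0x7a (blk 15, set 1) → L1-HIT  vc=[]
7: 0x7b (blk 15, set 1) → L1-HIT  vc=[]
8: 0x5b (blk 11, set 1) → MISS  vc=[15]
9: 0x78 (blk 15, set 1) → VC-HIT  vc=[11]
10: 0x7d (blk 15, set 1) → L1-HIT  vc=[11]
11: 0x5b (blk 11, set 1) → VC-HIT  vc=[15]
12: 0x7f (blk 15, set 1) → VC-HIT  vc=[11]
13: 0x79 (blk 15, set 1) → L1-HIT  vc=[11]
14: 0x7e (blk 15, set 1) → L1-HIT  vc=[11]

SEQ = [MISS, L1-HIT, L1-HIT, L1-HIT, L1-HIT, L1-HIT, L1-HIT, L1-HIT, MISS, VC-HIT, L1-HIT, VC-HIT, VC-HIT, L1-HIT, L1-HIT]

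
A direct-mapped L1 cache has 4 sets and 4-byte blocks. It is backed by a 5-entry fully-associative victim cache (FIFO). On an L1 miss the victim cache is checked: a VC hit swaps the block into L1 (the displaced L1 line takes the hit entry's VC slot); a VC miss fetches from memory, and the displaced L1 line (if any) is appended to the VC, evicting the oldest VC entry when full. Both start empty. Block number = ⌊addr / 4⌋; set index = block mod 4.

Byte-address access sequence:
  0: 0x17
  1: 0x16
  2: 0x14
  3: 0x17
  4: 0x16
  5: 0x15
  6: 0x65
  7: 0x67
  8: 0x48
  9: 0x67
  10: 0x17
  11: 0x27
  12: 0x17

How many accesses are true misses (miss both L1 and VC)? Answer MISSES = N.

MISSES = 4

#0 0x17→b5/s1 MISS; vc=[]
#1 0x16→b5/s1 L1-HIT; vc=[]
#2 0x14→b5/s1 L1-HIT; vc=[]
#3 0x17→b5/s1 L1-HIT; vc=[]
#4 0x16→b5/s1 L1-HIT; vc=[]
#5 0x15→b5/s1 L1-HIT; vc=[]
#6 0x65→b25/s1 MISS; vc=[5]
#7 0x67→b25/s1 L1-HIT; vc=[5]
#8 0x48→b18/s2 MISS; vc=[5]
#9 0x67→b25/s1 L1-HIT; vc=[5]
#10 0x17→b5/s1 VC-HIT; vc=[25]
#11 0x27→b9/s1 MISS; vc=[25,5]
#12 0x17→b5/s1 VC-HIT; vc=[25,9]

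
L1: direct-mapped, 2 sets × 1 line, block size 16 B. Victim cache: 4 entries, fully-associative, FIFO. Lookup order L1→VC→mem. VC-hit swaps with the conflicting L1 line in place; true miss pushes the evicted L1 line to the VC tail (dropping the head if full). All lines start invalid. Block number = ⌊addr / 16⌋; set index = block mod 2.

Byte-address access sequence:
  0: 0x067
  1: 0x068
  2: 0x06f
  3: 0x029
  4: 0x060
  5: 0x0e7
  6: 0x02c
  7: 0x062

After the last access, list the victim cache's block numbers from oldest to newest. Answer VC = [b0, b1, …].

VC = [14, 2]

0: 0x67 (blk 6, set 0) → MISS  vc=[]
1: 0x68 (blk 6, set 0) → L1-HIT  vc=[]
2: 0x6f (blk 6, set 0) → L1-HIT  vc=[]
3: 0x29 (blk 2, set 0) → MISS  vc=[6]
4: 0x60 (blk 6, set 0) → VC-HIT  vc=[2]
5: 0xe7 (blk 14, set 0) → MISS  vc=[2, 6]
6: 0x2c (blk 2, set 0) → VC-HIT  vc=[14, 6]
7: 0x62 (blk 6, set 0) → VC-HIT  vc=[14, 2]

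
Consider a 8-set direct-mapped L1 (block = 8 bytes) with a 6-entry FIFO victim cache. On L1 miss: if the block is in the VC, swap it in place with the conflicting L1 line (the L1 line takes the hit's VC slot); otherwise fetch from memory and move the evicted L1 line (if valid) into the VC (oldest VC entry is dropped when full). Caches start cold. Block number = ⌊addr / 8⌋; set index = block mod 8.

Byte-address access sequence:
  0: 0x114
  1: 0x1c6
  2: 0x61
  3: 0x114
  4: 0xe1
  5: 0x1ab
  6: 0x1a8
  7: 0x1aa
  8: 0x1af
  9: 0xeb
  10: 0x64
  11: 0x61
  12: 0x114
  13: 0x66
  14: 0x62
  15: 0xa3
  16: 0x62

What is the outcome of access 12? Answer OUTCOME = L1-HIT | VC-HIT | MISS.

  [0] addr=0x114 blk=34 s=2: MISS | VC []
  [1] addr=0x1c6 blk=56 s=0: MISS | VC []
  [2] addr=0x61 blk=12 s=4: MISS | VC []
  [3] addr=0x114 blk=34 s=2: L1-HIT | VC []
  [4] addr=0xe1 blk=28 s=4: MISS | VC [12]
  [5] addr=0x1ab blk=53 s=5: MISS | VC [12]
  [6] addr=0x1a8 blk=53 s=5: L1-HIT | VC [12]
  [7] addr=0x1aa blk=53 s=5: L1-HIT | VC [12]
  [8] addr=0x1af blk=53 s=5: L1-HIT | VC [12]
  [9] addr=0xeb blk=29 s=5: MISS | VC [12, 53]
  [10] addr=0x64 blk=12 s=4: VC-HIT | VC [28, 53]
  [11] addr=0x61 blk=12 s=4: L1-HIT | VC [28, 53]
  [12] addr=0x114 blk=34 s=2: L1-HIT | VC [28, 53]
  [13] addr=0x66 blk=12 s=4: L1-HIT | VC [28, 53]
  [14] addr=0x62 blk=12 s=4: L1-HIT | VC [28, 53]
  [15] addr=0xa3 blk=20 s=4: MISS | VC [28, 53, 12]
  [16] addr=0x62 blk=12 s=4: VC-HIT | VC [28, 53, 20]

OUTCOME = L1-HIT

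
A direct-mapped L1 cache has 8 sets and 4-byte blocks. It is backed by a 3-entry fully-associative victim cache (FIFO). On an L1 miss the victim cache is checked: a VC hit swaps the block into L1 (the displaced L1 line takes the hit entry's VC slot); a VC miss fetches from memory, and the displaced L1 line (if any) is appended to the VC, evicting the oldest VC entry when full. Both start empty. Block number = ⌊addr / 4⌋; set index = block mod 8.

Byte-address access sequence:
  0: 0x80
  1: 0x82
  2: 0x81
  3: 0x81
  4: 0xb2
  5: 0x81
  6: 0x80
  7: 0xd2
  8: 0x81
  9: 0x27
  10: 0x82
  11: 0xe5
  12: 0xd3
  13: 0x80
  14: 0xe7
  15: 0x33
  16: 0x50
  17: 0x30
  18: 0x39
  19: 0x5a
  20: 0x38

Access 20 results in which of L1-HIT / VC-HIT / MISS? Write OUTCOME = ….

OUTCOME = VC-HIT

  [0] addr=0x80 blk=32 s=0: MISS | VC []
  [1] addr=0x82 blk=32 s=0: L1-HIT | VC []
  [2] addr=0x81 blk=32 s=0: L1-HIT | VC []
  [3] addr=0x81 blk=32 s=0: L1-HIT | VC []
  [4] addr=0xb2 blk=44 s=4: MISS | VC []
  [5] addr=0x81 blk=32 s=0: L1-HIT | VC []
  [6] addr=0x80 blk=32 s=0: L1-HIT | VC []
  [7] addr=0xd2 blk=52 s=4: MISS | VC [44]
  [8] addr=0x81 blk=32 s=0: L1-HIT | VC [44]
  [9] addr=0x27 blk=9 s=1: MISS | VC [44]
  [10] addr=0x82 blk=32 s=0: L1-HIT | VC [44]
  [11] addr=0xe5 blk=57 s=1: MISS | VC [44, 9]
  [12] addr=0xd3 blk=52 s=4: L1-HIT | VC [44, 9]
  [13] addr=0x80 blk=32 s=0: L1-HIT | VC [44, 9]
  [14] addr=0xe7 blk=57 s=1: L1-HIT | VC [44, 9]
  [15] addr=0x33 blk=12 s=4: MISS | VC [44, 9, 52]
  [16] addr=0x50 blk=20 s=4: MISS | VC [9, 52, 12]
  [17] addr=0x30 blk=12 s=4: VC-HIT | VC [9, 52, 20]
  [18] addr=0x39 blk=14 s=6: MISS | VC [9, 52, 20]
  [19] addr=0x5a blk=22 s=6: MISS | VC [52, 20, 14]
  [20] addr=0x38 blk=14 s=6: VC-HIT | VC [52, 20, 22]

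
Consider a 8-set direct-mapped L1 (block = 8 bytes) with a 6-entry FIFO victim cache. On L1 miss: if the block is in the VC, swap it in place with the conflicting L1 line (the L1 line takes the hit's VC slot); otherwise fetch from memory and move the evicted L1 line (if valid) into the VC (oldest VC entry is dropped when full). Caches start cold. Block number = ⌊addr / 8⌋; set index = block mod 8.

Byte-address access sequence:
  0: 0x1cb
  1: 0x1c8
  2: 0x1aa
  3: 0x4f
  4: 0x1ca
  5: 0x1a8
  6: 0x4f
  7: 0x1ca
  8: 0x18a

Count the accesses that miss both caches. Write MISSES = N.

  [0] addr=0x1cb blk=57 s=1: MISS | VC []
  [1] addr=0x1c8 blk=57 s=1: L1-HIT | VC []
  [2] addr=0x1aa blk=53 s=5: MISS | VC []
  [3] addr=0x4f blk=9 s=1: MISS | VC [57]
  [4] addr=0x1ca blk=57 s=1: VC-HIT | VC [9]
  [5] addr=0x1a8 blk=53 s=5: L1-HIT | VC [9]
  [6] addr=0x4f blk=9 s=1: VC-HIT | VC [57]
  [7] addr=0x1ca blk=57 s=1: VC-HIT | VC [9]
  [8] addr=0x18a blk=49 s=1: MISS | VC [9, 57]

MISSES = 4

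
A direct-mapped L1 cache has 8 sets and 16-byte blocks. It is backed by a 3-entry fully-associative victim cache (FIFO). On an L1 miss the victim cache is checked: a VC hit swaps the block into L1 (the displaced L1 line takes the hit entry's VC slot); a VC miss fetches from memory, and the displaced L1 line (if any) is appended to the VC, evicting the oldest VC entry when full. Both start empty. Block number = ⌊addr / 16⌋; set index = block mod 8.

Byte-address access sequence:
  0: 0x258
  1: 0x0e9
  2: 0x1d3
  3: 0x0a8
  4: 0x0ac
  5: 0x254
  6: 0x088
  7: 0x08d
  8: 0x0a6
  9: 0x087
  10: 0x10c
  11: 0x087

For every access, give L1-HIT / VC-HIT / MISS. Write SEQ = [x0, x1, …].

#0 0x258→b37/s5 MISS; vc=[]
#1 0xe9→b14/s6 MISS; vc=[]
#2 0x1d3→b29/s5 MISS; vc=[37]
#3 0xa8→b10/s2 MISS; vc=[37]
#4 0xac→b10/s2 L1-HIT; vc=[37]
#5 0x254→b37/s5 VC-HIT; vc=[29]
#6 0x88→b8/s0 MISS; vc=[29]
#7 0x8d→b8/s0 L1-HIT; vc=[29]
#8 0xa6→b10/s2 L1-HIT; vc=[29]
#9 0x87→b8/s0 L1-HIT; vc=[29]
#10 0x10c→b16/s0 MISS; vc=[29,8]
#11 0x87→b8/s0 VC-HIT; vc=[29,16]

SEQ = [MISS, MISS, MISS, MISS, L1-HIT, VC-HIT, MISS, L1-HIT, L1-HIT, L1-HIT, MISS, VC-HIT]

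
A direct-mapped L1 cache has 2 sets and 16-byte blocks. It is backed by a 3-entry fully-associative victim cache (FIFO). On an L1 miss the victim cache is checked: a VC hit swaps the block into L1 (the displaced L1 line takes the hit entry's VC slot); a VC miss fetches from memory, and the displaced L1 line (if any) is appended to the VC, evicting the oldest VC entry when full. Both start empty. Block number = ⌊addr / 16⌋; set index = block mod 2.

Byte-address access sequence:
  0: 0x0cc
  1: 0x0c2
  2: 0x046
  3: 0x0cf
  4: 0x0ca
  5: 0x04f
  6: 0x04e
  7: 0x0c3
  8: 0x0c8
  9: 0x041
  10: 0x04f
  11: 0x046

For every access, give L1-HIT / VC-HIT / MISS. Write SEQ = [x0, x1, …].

SEQ = [MISS, L1-HIT, MISS, VC-HIT, L1-HIT, VC-HIT, L1-HIT, VC-HIT, L1-HIT, VC-HIT, L1-HIT, L1-HIT]

0: 0xcc (blk 12, set 0) → MISS  vc=[]
1: 0xc2 (blk 12, set 0) → L1-HIT  vc=[]
2: 0x46 (blk 4, set 0) → MISS  vc=[12]
3: 0xcf (blk 12, set 0) → VC-HIT  vc=[4]
4: 0xca (blk 12, set 0) → L1-HIT  vc=[4]
5: 0x4f (blk 4, set 0) → VC-HIT  vc=[12]
6: 0x4e (blk 4, set 0) → L1-HIT  vc=[12]
7: 0xc3 (blk 12, set 0) → VC-HIT  vc=[4]
8: 0xc8 (blk 12, set 0) → L1-HIT  vc=[4]
9: 0x41 (blk 4, set 0) → VC-HIT  vc=[12]
10: 0x4f (blk 4, set 0) → L1-HIT  vc=[12]
11: 0x46 (blk 4, set 0) → L1-HIT  vc=[12]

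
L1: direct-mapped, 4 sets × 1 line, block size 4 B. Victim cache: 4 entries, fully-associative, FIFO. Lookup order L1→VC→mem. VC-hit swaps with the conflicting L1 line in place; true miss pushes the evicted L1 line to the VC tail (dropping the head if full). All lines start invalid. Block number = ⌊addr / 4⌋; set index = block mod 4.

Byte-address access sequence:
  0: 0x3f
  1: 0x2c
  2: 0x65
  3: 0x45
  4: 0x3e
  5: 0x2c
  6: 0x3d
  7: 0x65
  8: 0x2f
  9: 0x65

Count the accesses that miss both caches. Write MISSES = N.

MISSES = 4

#0 0x3f→b15/s3 MISS; vc=[]
#1 0x2c→b11/s3 MISS; vc=[15]
#2 0x65→b25/s1 MISS; vc=[15]
#3 0x45→b17/s1 MISS; vc=[15,25]
#4 0x3e→b15/s3 VC-HIT; vc=[11,25]
#5 0x2c→b11/s3 VC-HIT; vc=[15,25]
#6 0x3d→b15/s3 VC-HIT; vc=[11,25]
#7 0x65→b25/s1 VC-HIT; vc=[11,17]
#8 0x2f→b11/s3 VC-HIT; vc=[15,17]
#9 0x65→b25/s1 L1-HIT; vc=[15,17]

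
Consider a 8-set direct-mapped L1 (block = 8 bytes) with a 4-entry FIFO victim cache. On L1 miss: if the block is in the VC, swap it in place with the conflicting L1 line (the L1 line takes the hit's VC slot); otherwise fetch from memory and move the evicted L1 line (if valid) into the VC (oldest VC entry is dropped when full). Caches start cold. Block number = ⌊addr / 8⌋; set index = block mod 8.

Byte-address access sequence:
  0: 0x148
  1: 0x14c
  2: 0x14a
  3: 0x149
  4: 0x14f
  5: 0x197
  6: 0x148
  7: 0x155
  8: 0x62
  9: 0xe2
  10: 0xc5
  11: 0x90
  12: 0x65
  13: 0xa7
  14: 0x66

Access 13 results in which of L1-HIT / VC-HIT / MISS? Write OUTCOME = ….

OUTCOME = MISS

#0 0x148→b41/s1 MISS; vc=[]
#1 0x14c→b41/s1 L1-HIT; vc=[]
#2 0x14a→b41/s1 L1-HIT; vc=[]
#3 0x149→b41/s1 L1-HIT; vc=[]
#4 0x14f→b41/s1 L1-HIT; vc=[]
#5 0x197→b50/s2 MISS; vc=[]
#6 0x148→b41/s1 L1-HIT; vc=[]
#7 0x155→b42/s2 MISS; vc=[50]
#8 0x62→b12/s4 MISS; vc=[50]
#9 0xe2→b28/s4 MISS; vc=[50,12]
#10 0xc5→b24/s0 MISS; vc=[50,12]
#11 0x90→b18/s2 MISS; vc=[50,12,42]
#12 0x65→b12/s4 VC-HIT; vc=[50,28,42]
#13 0xa7→b20/s4 MISS; vc=[50,28,42,12]
#14 0x66→b12/s4 VC-HIT; vc=[50,28,42,20]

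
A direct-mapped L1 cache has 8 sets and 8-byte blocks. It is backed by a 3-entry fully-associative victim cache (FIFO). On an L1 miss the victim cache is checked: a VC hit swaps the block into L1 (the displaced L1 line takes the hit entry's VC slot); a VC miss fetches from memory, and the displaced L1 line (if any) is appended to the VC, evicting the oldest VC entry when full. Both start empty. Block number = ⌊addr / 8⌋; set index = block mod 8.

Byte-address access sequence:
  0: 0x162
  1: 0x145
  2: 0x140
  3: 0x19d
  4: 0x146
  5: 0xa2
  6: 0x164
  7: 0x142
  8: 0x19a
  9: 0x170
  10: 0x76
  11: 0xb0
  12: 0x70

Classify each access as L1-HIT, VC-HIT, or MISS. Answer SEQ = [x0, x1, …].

SEQ = [MISS, MISS, L1-HIT, MISS, L1-HIT, MISS, VC-HIT, L1-HIT, L1-HIT, MISS, MISS, MISS, VC-HIT]

  [0] addr=0x162 blk=44 s=4: MISS | VC []
  [1] addr=0x145 blk=40 s=0: MISS | VC []
  [2] addr=0x140 blk=40 s=0: L1-HIT | VC []
  [3] addr=0x19d blk=51 s=3: MISS | VC []
  [4] addr=0x146 blk=40 s=0: L1-HIT | VC []
  [5] addr=0xa2 blk=20 s=4: MISS | VC [44]
  [6] addr=0x164 blk=44 s=4: VC-HIT | VC [20]
  [7] addr=0x142 blk=40 s=0: L1-HIT | VC [20]
  [8] addr=0x19a blk=51 s=3: L1-HIT | VC [20]
  [9] addr=0x170 blk=46 s=6: MISS | VC [20]
  [10] addr=0x76 blk=14 s=6: MISS | VC [20, 46]
  [11] addr=0xb0 blk=22 s=6: MISS | VC [20, 46, 14]
  [12] addr=0x70 blk=14 s=6: VC-HIT | VC [20, 46, 22]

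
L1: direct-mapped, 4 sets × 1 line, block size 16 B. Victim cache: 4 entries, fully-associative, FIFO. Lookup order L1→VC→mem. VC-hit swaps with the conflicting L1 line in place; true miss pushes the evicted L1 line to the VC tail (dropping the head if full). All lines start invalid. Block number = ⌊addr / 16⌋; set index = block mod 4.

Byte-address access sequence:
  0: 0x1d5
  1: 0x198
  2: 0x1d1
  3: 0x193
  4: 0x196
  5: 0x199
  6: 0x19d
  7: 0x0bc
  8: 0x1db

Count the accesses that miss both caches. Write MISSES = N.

MISSES = 3

0: 0x1d5 (blk 29, set 1) → MISS  vc=[]
1: 0x198 (blk 25, set 1) → MISS  vc=[29]
2: 0x1d1 (blk 29, set 1) → VC-HIT  vc=[25]
3: 0x193 (blk 25, set 1) → VC-HIT  vc=[29]
4: 0x196 (blk 25, set 1) → L1-HIT  vc=[29]
5: 0x199 (blk 25, set 1) → L1-HIT  vc=[29]
6: 0x19d (blk 25, set 1) → L1-HIT  vc=[29]
7: 0xbc (blk 11, set 3) → MISS  vc=[29]
8: 0x1db (blk 29, set 1) → VC-HIT  vc=[25]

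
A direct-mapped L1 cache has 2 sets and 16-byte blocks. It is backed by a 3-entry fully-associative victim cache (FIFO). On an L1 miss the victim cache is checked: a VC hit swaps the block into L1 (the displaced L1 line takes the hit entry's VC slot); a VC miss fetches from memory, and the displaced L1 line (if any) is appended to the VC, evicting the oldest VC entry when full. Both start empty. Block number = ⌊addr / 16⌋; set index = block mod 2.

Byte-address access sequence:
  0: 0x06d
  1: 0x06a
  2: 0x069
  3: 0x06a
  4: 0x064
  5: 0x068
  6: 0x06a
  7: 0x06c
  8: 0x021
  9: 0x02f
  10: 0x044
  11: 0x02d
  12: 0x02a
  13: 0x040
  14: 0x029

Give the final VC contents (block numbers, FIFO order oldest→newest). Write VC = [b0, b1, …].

VC = [6, 4]

0: 0x6d (blk 6, set 0) → MISS  vc=[]
1: 0x6a (blk 6, set 0) → L1-HIT  vc=[]
2: 0x69 (blk 6, set 0) → L1-HIT  vc=[]
3: 0x6a (blk 6, set 0) → L1-HIT  vc=[]
4: 0x64 (blk 6, set 0) → L1-HIT  vc=[]
5: 0x68 (blk 6, set 0) → L1-HIT  vc=[]
6: 0x6a (blk 6, set 0) → L1-HIT  vc=[]
7: 0x6c (blk 6, set 0) → L1-HIT  vc=[]
8: 0x21 (blk 2, set 0) → MISS  vc=[6]
9: 0x2f (blk 2, set 0) → L1-HIT  vc=[6]
10: 0x44 (blk 4, set 0) → MISS  vc=[6, 2]
11: 0x2d (blk 2, set 0) → VC-HIT  vc=[6, 4]
12: 0x2a (blk 2, set 0) → L1-HIT  vc=[6, 4]
13: 0x40 (blk 4, set 0) → VC-HIT  vc=[6, 2]
14: 0x29 (blk 2, set 0) → VC-HIT  vc=[6, 4]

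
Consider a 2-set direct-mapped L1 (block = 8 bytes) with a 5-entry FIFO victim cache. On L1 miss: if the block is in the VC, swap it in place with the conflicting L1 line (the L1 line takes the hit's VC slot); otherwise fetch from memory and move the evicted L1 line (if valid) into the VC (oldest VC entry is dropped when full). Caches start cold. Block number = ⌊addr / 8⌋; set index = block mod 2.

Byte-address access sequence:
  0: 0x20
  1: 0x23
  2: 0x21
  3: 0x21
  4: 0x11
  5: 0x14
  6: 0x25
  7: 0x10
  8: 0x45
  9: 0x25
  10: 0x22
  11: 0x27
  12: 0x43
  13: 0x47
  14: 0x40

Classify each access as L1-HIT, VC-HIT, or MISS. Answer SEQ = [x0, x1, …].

0: 0x20 (blk 4, set 0) → MISS  vc=[]
1: 0x23 (blk 4, set 0) → L1-HIT  vc=[]
2: 0x21 (blk 4, set 0) → L1-HIT  vc=[]
3: 0x21 (blk 4, set 0) → L1-HIT  vc=[]
4: 0x11 (blk 2, set 0) → MISS  vc=[4]
5: 0x14 (blk 2, set 0) → L1-HIT  vc=[4]
6: 0x25 (blk 4, set 0) → VC-HIT  vc=[2]
7: 0x10 (blk 2, set 0) → VC-HIT  vc=[4]
8: 0x45 (blk 8, set 0) → MISS  vc=[4, 2]
9: 0x25 (blk 4, set 0) → VC-HIT  vc=[8, 2]
10: 0x22 (blk 4, set 0) → L1-HIT  vc=[8, 2]
11: 0x27 (blk 4, set 0) → L1-HIT  vc=[8, 2]
12: 0x43 (blk 8, set 0) → VC-HIT  vc=[4, 2]
13: 0x47 (blk 8, set 0) → L1-HIT  vc=[4, 2]
14: 0x40 (blk 8, set 0) → L1-HIT  vc=[4, 2]

SEQ = [MISS, L1-HIT, L1-HIT, L1-HIT, MISS, L1-HIT, VC-HIT, VC-HIT, MISS, VC-HIT, L1-HIT, L1-HIT, VC-HIT, L1-HIT, L1-HIT]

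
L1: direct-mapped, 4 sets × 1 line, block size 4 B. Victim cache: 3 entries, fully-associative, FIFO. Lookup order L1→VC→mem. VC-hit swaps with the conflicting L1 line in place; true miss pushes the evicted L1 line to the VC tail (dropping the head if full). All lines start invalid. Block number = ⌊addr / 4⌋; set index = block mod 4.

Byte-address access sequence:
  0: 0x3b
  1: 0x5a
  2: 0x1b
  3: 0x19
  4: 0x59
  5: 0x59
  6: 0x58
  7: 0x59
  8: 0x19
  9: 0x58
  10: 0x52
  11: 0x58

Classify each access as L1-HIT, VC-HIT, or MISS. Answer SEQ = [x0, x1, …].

SEQ = [MISS, MISS, MISS, L1-HIT, VC-HIT, L1-HIT, L1-HIT, L1-HIT, VC-HIT, VC-HIT, MISS, L1-HIT]

#0 0x3b→b14/s2 MISS; vc=[]
#1 0x5a→b22/s2 MISS; vc=[14]
#2 0x1b→b6/s2 MISS; vc=[14,22]
#3 0x19→b6/s2 L1-HIT; vc=[14,22]
#4 0x59→b22/s2 VC-HIT; vc=[14,6]
#5 0x59→b22/s2 L1-HIT; vc=[14,6]
#6 0x58→b22/s2 L1-HIT; vc=[14,6]
#7 0x59→b22/s2 L1-HIT; vc=[14,6]
#8 0x19→b6/s2 VC-HIT; vc=[14,22]
#9 0x58→b22/s2 VC-HIT; vc=[14,6]
#10 0x52→b20/s0 MISS; vc=[14,6]
#11 0x58→b22/s2 L1-HIT; vc=[14,6]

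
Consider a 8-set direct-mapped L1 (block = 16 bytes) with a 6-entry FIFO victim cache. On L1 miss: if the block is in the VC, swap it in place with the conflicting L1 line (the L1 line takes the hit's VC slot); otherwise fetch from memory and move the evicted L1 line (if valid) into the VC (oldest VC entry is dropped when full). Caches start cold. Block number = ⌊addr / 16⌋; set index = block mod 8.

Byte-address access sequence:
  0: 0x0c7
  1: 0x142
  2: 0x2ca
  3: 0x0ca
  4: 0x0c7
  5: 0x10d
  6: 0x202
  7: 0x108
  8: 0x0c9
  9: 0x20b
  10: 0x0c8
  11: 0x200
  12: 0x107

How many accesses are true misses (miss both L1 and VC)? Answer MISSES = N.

0: 0xc7 (blk 12, set 4) → MISS  vc=[]
1: 0x142 (blk 20, set 4) → MISS  vc=[12]
2: 0x2ca (blk 44, set 4) → MISS  vc=[12, 20]
3: 0xca (blk 12, set 4) → VC-HIT  vc=[44, 20]
4: 0xc7 (blk 12, set 4) → L1-HIT  vc=[44, 20]
5: 0x10d (blk 16, set 0) → MISS  vc=[44, 20]
6: 0x202 (blk 32, set 0) → MISS  vc=[44, 20, 16]
7: 0x108 (blk 16, set 0) → VC-HIT  vc=[44, 20, 32]
8: 0xc9 (blk 12, set 4) → L1-HIT  vc=[44, 20, 32]
9: 0x20b (blk 32, set 0) → VC-HIT  vc=[44, 20, 16]
10: 0xc8 (blk 12, set 4) → L1-HIT  vc=[44, 20, 16]
11: 0x200 (blk 32, set 0) → L1-HIT  vc=[44, 20, 16]
12: 0x107 (blk 16, set 0) → VC-HIT  vc=[44, 20, 32]

MISSES = 5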